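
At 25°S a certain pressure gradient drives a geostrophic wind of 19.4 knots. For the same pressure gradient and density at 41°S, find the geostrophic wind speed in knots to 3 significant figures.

12.5 knots

With the same pressure gradient and density, V_g ∝ 1/f ∝ 1/sin φ.
V₂ = V₁ · sin φ₁ / sin φ₂ = 19.4 × sin 25° / sin 41°
V₂ = 19.4 × 0.4226/0.6561 = 12.5 knots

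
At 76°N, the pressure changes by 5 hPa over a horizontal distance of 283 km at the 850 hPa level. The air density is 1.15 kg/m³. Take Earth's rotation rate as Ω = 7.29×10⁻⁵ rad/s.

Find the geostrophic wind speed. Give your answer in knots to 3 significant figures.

21.1 knots

Coriolis parameter at 76°N:
f = 2Ω sin φ = 2 × 7.29×10⁻⁵ × sin 76° = 1.41×10⁻⁴ s⁻¹
Pressure gradient: |∂P/∂n| = 500 Pa / 283000 m = 1.77×10⁻³ Pa/m
Geostrophic balance (pressure-gradient force = Coriolis force):
V_g = (1/(fρ)) |∂P/∂n| = 1.77×10⁻³ / (1.41×10⁻⁴ × 1.15) = 10.9 m/s
Converting: 10.9 m/s × 1.944 = 21.1 knots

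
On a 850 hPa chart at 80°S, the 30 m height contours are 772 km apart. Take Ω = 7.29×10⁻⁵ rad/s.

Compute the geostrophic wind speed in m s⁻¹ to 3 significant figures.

Coriolis parameter at 80°S:
f = 2Ω sin φ = 2 × 7.29×10⁻⁵ × sin 80° = 1.44×10⁻⁴ s⁻¹
Height gradient: |∂Z/∂n| = 30 m / 772000 m = 3.89×10⁻⁵
On a pressure surface, geostrophic balance gives V_g = (g/f)|∂Z/∂n|:
V_g = 9.81 × 3.89×10⁻⁵ / 1.44×10⁻⁴ = 2.65 m/s

2.65 m s⁻¹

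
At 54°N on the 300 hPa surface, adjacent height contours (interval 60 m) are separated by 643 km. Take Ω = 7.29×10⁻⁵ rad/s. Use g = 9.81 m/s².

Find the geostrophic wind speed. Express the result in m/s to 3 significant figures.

Coriolis parameter at 54°N:
f = 2Ω sin φ = 2 × 7.29×10⁻⁵ × sin 54° = 1.18×10⁻⁴ s⁻¹
Height gradient: |∂Z/∂n| = 60 m / 643000 m = 9.33×10⁻⁵
On a pressure surface, geostrophic balance gives V_g = (g/f)|∂Z/∂n|:
V_g = 9.81 × 9.33×10⁻⁵ / 1.18×10⁻⁴ = 7.76 m/s

7.76 m/s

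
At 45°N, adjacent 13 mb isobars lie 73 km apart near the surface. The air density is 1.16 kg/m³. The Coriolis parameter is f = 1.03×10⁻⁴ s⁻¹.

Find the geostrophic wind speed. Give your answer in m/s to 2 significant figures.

Pressure gradient: |∂P/∂n| = 1300 Pa / 73000 m = 1.78×10⁻² Pa/m
Geostrophic balance (pressure-gradient force = Coriolis force):
V_g = (1/(fρ)) |∂P/∂n| = 1.78×10⁻² / (1.03×10⁻⁴ × 1.16) = 149 m/s

150 m/s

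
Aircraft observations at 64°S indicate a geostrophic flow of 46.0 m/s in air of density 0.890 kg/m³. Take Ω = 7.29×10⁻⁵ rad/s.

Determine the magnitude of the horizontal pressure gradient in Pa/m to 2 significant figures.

5.4×10⁻³ Pa/m

Coriolis parameter at 64°S:
f = 2Ω sin φ = 2 × 7.29×10⁻⁵ × sin 64° = 1.31×10⁻⁴ s⁻¹
Geostrophic balance rearranged: |∂P/∂n| = f ρ V_g
|∂P/∂n| = 1.31×10⁻⁴ × 0.890 × 46.0 = 5.36×10⁻³ Pa/m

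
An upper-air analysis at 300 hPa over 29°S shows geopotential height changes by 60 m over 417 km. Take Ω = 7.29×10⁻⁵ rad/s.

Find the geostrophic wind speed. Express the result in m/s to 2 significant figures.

20 m/s

Coriolis parameter at 29°S:
f = 2Ω sin φ = 2 × 7.29×10⁻⁵ × sin 29° = 7.07×10⁻⁵ s⁻¹
Height gradient: |∂Z/∂n| = 60 m / 417000 m = 1.44×10⁻⁴
On a pressure surface, geostrophic balance gives V_g = (g/f)|∂Z/∂n|:
V_g = 9.81 × 1.44×10⁻⁴ / 7.07×10⁻⁵ = 20.0 m/s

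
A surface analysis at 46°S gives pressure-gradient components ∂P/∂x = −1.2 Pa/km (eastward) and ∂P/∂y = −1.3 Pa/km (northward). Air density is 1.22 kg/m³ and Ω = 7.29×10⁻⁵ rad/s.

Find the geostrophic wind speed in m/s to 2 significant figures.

Coriolis parameter at 46°S:
f = 2Ω sin φ = 2 × 7.29×10⁻⁵ × sin 46° = 1.05×10⁻⁴ s⁻¹
In the Southern Hemisphere f is negative: f = −1.05×10⁻⁴ s⁻¹.
Component geostrophic relations (x east, y north):
u_g = −(1/(fρ)) ∂P/∂y,  v_g = (1/(fρ)) ∂P/∂x
u_g = −(−1.3×10⁻³)/(−1.05×10⁻⁴ × 1.22) = −10.2 m/s;  v_g = (−1.2×10⁻³)/(−1.05×10⁻⁴ × 1.22) = 9.38 m/s
|V_g| = √(u_g² + v_g²) = 13.8 m/s

14 m/s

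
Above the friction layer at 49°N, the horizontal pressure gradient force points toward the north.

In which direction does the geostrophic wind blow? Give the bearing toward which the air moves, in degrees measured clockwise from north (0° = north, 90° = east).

090°

The pressure-gradient force points toward the north (bearing 000°).
Geostrophic balance: in the Northern Hemisphere the Coriolis force deflects motion to the right, so the geostrophic wind blows 90° to the right of the pressure-gradient force (low pressure on the left).
Rotating 000° by 90° clockwise gives 090° — the wind blows toward the east.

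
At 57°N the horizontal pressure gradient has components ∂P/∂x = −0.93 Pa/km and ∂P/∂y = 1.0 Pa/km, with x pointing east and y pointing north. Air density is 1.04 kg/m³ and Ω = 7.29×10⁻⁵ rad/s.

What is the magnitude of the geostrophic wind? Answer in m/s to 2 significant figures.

11 m/s

Coriolis parameter at 57°N:
f = 2Ω sin φ = 2 × 7.29×10⁻⁵ × sin 57° = 1.22×10⁻⁴ s⁻¹
Component geostrophic relations (x east, y north):
u_g = −(1/(fρ)) ∂P/∂y,  v_g = (1/(fρ)) ∂P/∂x
u_g = −(1.0×10⁻³)/(1.22×10⁻⁴ × 1.04) = −7.86 m/s;  v_g = (−0.93×10⁻³)/(1.22×10⁻⁴ × 1.04) = −7.31 m/s
|V_g| = √(u_g² + v_g²) = 10.7 m/s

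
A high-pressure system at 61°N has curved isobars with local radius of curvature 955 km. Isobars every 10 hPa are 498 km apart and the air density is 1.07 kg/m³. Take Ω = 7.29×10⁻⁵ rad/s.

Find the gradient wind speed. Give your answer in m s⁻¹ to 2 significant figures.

Coriolis parameter at 61°N:
f = 2Ω sin φ = 2 × 7.29×10⁻⁵ × sin 61° = 1.28×10⁻⁴ s⁻¹
Pressure gradient: |∂P/∂n| = 1000 Pa / 498000 m = 2.01×10⁻³ Pa/m
Geostrophic speed: V_g = |∂P/∂n|/(fρ) = 2.01×10⁻³/(1.28×10⁻⁴ × 1.07) = 14.7 m/s
Around a high, pressure-gradient force acts outward with centrifugal, so Coriolis balances both:
fV = (1/ρ)|∂P/∂n| + V²/R  →  V² − fR·V + fR·V_g = 0
With fR = 1.28×10⁻⁴ × 955×10³ m = 122 m/s:
V = [fR − √((fR)² − 4 fR V_g)]/2 = [122 − √(122² − 4×122×14.7)]/2 = 17.1 m/s
Supergeostrophic (V > V_g = 14.7 m/s), as expected around a high.

17 m s⁻¹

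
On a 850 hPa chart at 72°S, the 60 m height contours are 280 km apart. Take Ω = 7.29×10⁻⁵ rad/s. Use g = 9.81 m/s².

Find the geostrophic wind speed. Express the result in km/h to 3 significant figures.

54.6 km/h

Coriolis parameter at 72°S:
f = 2Ω sin φ = 2 × 7.29×10⁻⁵ × sin 72° = 1.39×10⁻⁴ s⁻¹
Height gradient: |∂Z/∂n| = 60 m / 280000 m = 2.14×10⁻⁴
On a pressure surface, geostrophic balance gives V_g = (g/f)|∂Z/∂n|:
V_g = 9.81 × 2.14×10⁻⁴ / 1.39×10⁻⁴ = 15.2 m/s
Converting: 15.2 m/s × 3.6 = 54.6 km/h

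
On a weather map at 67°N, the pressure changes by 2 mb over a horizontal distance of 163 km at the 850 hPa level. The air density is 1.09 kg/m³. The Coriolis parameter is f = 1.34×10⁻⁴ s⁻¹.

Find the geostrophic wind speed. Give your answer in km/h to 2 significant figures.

30 km/h

Pressure gradient: |∂P/∂n| = 200 Pa / 163000 m = 1.23×10⁻³ Pa/m
Geostrophic balance (pressure-gradient force = Coriolis force):
V_g = (1/(fρ)) |∂P/∂n| = 1.23×10⁻³ / (1.34×10⁻⁴ × 1.09) = 8.40 m/s
Converting: 8.40 m/s × 3.6 = 30 km/h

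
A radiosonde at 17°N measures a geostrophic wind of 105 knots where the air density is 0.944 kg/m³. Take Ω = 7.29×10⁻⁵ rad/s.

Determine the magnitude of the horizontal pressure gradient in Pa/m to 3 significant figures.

Coriolis parameter at 17°N:
f = 2Ω sin φ = 2 × 7.29×10⁻⁵ × sin 17° = 4.26×10⁻⁵ s⁻¹
Wind speed in SI: 105 knots = 54.0 m/s
Geostrophic balance rearranged: |∂P/∂n| = f ρ V_g
|∂P/∂n| = 4.26×10⁻⁵ × 0.944 × 54.0 = 2.17×10⁻³ Pa/m

2.17×10⁻³ Pa/m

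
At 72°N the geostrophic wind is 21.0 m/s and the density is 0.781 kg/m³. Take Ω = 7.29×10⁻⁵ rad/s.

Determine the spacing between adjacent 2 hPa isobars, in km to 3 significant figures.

Coriolis parameter at 72°N:
f = 2Ω sin φ = 2 × 7.29×10⁻⁵ × sin 72° = 1.39×10⁻⁴ s⁻¹
Geostrophic balance rearranged: |∂P/∂n| = f ρ V_g
|∂P/∂n| = 1.39×10⁻⁴ × 0.781 × 21.0 = 2.27×10⁻³ Pa/m
Isobar spacing: Δn = ΔP/|∂P/∂n| = 200 Pa / 2.27×10⁻³ Pa/m = 87942 m ≈ 87.9 km

87.9 km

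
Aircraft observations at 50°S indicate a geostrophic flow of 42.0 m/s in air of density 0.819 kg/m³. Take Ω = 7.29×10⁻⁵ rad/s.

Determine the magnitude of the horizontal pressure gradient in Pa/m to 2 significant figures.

3.8×10⁻³ Pa/m

Coriolis parameter at 50°S:
f = 2Ω sin φ = 2 × 7.29×10⁻⁵ × sin 50° = 1.12×10⁻⁴ s⁻¹
Geostrophic balance rearranged: |∂P/∂n| = f ρ V_g
|∂P/∂n| = 1.12×10⁻⁴ × 0.819 × 42.0 = 3.84×10⁻³ Pa/m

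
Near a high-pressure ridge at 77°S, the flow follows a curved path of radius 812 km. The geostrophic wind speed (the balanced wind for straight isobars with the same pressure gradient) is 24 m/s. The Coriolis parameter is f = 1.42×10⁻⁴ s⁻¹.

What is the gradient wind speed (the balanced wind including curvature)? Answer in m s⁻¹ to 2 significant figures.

34 m s⁻¹

Around a high, pressure-gradient force acts outward with centrifugal, so Coriolis balances both:
fV = (1/ρ)|∂P/∂n| + V²/R  →  V² − fR·V + fR·V_g = 0
With fR = 1.42×10⁻⁴ × 812×10³ m = 115 m/s:
V = [fR − √((fR)² − 4 fR V_g)]/2 = [115 − √(115² − 4×115×24)]/2 = 34.1 m/s
Supergeostrophic (V > V_g = 24 m/s), as expected around a high.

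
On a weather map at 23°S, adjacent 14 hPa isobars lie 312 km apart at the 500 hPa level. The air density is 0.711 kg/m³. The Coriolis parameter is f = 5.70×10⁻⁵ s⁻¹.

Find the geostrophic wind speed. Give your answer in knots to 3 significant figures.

Pressure gradient: |∂P/∂n| = 1400 Pa / 312000 m = 4.49×10⁻³ Pa/m
Geostrophic balance (pressure-gradient force = Coriolis force):
V_g = (1/(fρ)) |∂P/∂n| = 4.49×10⁻³ / (5.70×10⁻⁵ × 0.711) = 111 m/s
Converting: 111 m/s × 1.944 = 215 knots

215 knots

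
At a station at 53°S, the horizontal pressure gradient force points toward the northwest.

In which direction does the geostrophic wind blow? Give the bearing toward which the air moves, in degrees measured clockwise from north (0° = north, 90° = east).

225°

The pressure-gradient force points toward the northwest (bearing 315°).
Geostrophic balance: in the Southern Hemisphere the Coriolis force deflects motion to the left, so the geostrophic wind blows 90° to the left of the pressure-gradient force (low pressure on the right).
Rotating 315° by 90° counterclockwise gives 225° — the wind blows toward the southwest.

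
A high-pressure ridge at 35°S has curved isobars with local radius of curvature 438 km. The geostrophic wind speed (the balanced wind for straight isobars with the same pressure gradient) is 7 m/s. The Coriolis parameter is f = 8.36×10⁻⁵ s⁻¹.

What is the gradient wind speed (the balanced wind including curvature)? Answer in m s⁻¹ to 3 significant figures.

9.43 m s⁻¹

Around a high, pressure-gradient force acts outward with centrifugal, so Coriolis balances both:
fV = (1/ρ)|∂P/∂n| + V²/R  →  V² − fR·V + fR·V_g = 0
With fR = 8.36×10⁻⁵ × 438×10³ m = 36.6 m/s:
V = [fR − √((fR)² − 4 fR V_g)]/2 = [36.6 − √(36.6² − 4×36.6×7)]/2 = 9.43 m/s
Supergeostrophic (V > V_g = 7 m/s), as expected around a high.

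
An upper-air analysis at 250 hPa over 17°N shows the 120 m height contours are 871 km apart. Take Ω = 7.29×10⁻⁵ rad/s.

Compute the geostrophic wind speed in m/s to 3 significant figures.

31.7 m/s

Coriolis parameter at 17°N:
f = 2Ω sin φ = 2 × 7.29×10⁻⁵ × sin 17° = 4.26×10⁻⁵ s⁻¹
Height gradient: |∂Z/∂n| = 120 m / 871000 m = 1.38×10⁻⁴
On a pressure surface, geostrophic balance gives V_g = (g/f)|∂Z/∂n|:
V_g = 9.81 × 1.38×10⁻⁴ / 4.26×10⁻⁵ = 31.7 m/s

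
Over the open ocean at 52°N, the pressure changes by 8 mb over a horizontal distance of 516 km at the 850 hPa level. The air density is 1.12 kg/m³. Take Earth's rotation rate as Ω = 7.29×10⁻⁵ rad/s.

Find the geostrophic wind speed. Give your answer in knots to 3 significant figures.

Coriolis parameter at 52°N:
f = 2Ω sin φ = 2 × 7.29×10⁻⁵ × sin 52° = 1.15×10⁻⁴ s⁻¹
Pressure gradient: |∂P/∂n| = 800 Pa / 516000 m = 1.55×10⁻³ Pa/m
Geostrophic balance (pressure-gradient force = Coriolis force):
V_g = (1/(fρ)) |∂P/∂n| = 1.55×10⁻³ / (1.15×10⁻⁴ × 1.12) = 12.0 m/s
Converting: 12.0 m/s × 1.944 = 23.4 knots

23.4 knots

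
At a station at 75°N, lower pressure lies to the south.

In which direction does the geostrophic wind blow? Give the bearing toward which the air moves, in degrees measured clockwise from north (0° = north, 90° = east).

270°

The pressure-gradient force points toward the south (bearing 180°).
Geostrophic balance: in the Northern Hemisphere the Coriolis force deflects motion to the right, so the geostrophic wind blows 90° to the right of the pressure-gradient force (low pressure on the left).
Rotating 180° by 90° clockwise gives 270° — the wind blows toward the west.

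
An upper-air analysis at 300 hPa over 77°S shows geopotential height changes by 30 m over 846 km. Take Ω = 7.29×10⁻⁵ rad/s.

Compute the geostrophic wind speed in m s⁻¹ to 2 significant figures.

2.4 m s⁻¹

Coriolis parameter at 77°S:
f = 2Ω sin φ = 2 × 7.29×10⁻⁵ × sin 77° = 1.42×10⁻⁴ s⁻¹
Height gradient: |∂Z/∂n| = 30 m / 846000 m = 3.55×10⁻⁵
On a pressure surface, geostrophic balance gives V_g = (g/f)|∂Z/∂n|:
V_g = 9.81 × 3.55×10⁻⁵ / 1.42×10⁻⁴ = 2.45 m/s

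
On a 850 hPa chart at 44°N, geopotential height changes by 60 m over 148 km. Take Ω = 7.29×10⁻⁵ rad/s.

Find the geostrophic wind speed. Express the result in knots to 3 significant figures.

Coriolis parameter at 44°N:
f = 2Ω sin φ = 2 × 7.29×10⁻⁵ × sin 44° = 1.01×10⁻⁴ s⁻¹
Height gradient: |∂Z/∂n| = 60 m / 148000 m = 4.05×10⁻⁴
On a pressure surface, geostrophic balance gives V_g = (g/f)|∂Z/∂n|:
V_g = 9.81 × 4.05×10⁻⁴ / 1.01×10⁻⁴ = 39.3 m/s
Converting: 39.3 m/s × 1.944 = 76.3 knots

76.3 knots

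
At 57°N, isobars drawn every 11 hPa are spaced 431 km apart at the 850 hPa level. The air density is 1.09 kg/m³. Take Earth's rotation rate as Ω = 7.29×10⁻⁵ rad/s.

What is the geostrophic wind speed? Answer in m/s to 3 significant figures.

19.1 m/s

Coriolis parameter at 57°N:
f = 2Ω sin φ = 2 × 7.29×10⁻⁵ × sin 57° = 1.22×10⁻⁴ s⁻¹
Pressure gradient: |∂P/∂n| = 1100 Pa / 431000 m = 2.55×10⁻³ Pa/m
Geostrophic balance (pressure-gradient force = Coriolis force):
V_g = (1/(fρ)) |∂P/∂n| = 2.55×10⁻³ / (1.22×10⁻⁴ × 1.09) = 19.1 m/s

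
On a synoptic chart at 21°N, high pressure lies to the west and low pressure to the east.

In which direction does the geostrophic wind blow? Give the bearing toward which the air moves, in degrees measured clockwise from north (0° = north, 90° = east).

180°

The pressure-gradient force points toward the east (bearing 090°).
Geostrophic balance: in the Northern Hemisphere the Coriolis force deflects motion to the right, so the geostrophic wind blows 90° to the right of the pressure-gradient force (low pressure on the left).
Rotating 090° by 90° clockwise gives 180° — the wind blows toward the south.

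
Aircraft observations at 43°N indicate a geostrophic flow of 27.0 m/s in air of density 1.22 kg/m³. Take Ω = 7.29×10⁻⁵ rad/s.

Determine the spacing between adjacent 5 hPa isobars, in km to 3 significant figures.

Coriolis parameter at 43°N:
f = 2Ω sin φ = 2 × 7.29×10⁻⁵ × sin 43° = 9.94×10⁻⁵ s⁻¹
Geostrophic balance rearranged: |∂P/∂n| = f ρ V_g
|∂P/∂n| = 9.94×10⁻⁵ × 1.22 × 27.0 = 3.28×10⁻³ Pa/m
Isobar spacing: Δn = ΔP/|∂P/∂n| = 500 Pa / 3.28×10⁻³ Pa/m = 152653 m ≈ 153 km

153 km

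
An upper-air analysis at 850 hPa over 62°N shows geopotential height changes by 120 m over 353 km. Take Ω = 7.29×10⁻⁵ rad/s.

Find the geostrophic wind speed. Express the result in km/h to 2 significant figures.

Coriolis parameter at 62°N:
f = 2Ω sin φ = 2 × 7.29×10⁻⁵ × sin 62° = 1.29×10⁻⁴ s⁻¹
Height gradient: |∂Z/∂n| = 120 m / 353000 m = 3.40×10⁻⁴
On a pressure surface, geostrophic balance gives V_g = (g/f)|∂Z/∂n|:
V_g = 9.81 × 3.40×10⁻⁴ / 1.29×10⁻⁴ = 25.9 m/s
Converting: 25.9 m/s × 3.6 = 93 km/h

93 km/h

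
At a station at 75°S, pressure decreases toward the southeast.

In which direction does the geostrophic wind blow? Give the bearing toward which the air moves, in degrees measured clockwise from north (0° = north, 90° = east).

The pressure-gradient force points toward the southeast (bearing 135°).
Geostrophic balance: in the Southern Hemisphere the Coriolis force deflects motion to the left, so the geostrophic wind blows 90° to the left of the pressure-gradient force (low pressure on the right).
Rotating 135° by 90° counterclockwise gives 045° — the wind blows toward the northeast.

045°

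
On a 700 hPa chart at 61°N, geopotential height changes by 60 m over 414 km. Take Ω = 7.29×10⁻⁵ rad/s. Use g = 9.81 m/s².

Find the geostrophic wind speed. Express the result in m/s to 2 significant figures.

Coriolis parameter at 61°N:
f = 2Ω sin φ = 2 × 7.29×10⁻⁵ × sin 61° = 1.28×10⁻⁴ s⁻¹
Height gradient: |∂Z/∂n| = 60 m / 414000 m = 1.45×10⁻⁴
On a pressure surface, geostrophic balance gives V_g = (g/f)|∂Z/∂n|:
V_g = 9.81 × 1.45×10⁻⁴ / 1.28×10⁻⁴ = 11.1 m/s

11 m/s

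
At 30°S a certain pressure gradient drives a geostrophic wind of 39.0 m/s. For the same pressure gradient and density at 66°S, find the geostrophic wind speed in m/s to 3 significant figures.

With the same pressure gradient and density, V_g ∝ 1/f ∝ 1/sin φ.
V₂ = V₁ · sin φ₁ / sin φ₂ = 39.0 × sin 30° / sin 66°
V₂ = 39.0 × 0.5000/0.9135 = 21.3 m/s

21.3 m/s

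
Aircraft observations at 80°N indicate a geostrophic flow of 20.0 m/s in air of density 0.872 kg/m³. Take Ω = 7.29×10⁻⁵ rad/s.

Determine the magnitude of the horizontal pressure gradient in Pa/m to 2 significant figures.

2.5×10⁻³ Pa/m

Coriolis parameter at 80°N:
f = 2Ω sin φ = 2 × 7.29×10⁻⁵ × sin 80° = 1.44×10⁻⁴ s⁻¹
Geostrophic balance rearranged: |∂P/∂n| = f ρ V_g
|∂P/∂n| = 1.44×10⁻⁴ × 0.872 × 20.0 = 2.50×10⁻³ Pa/m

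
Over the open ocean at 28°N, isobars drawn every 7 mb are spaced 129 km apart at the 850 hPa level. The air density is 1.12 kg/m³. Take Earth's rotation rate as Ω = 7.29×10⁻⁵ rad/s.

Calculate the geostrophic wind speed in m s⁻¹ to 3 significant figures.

Coriolis parameter at 28°N:
f = 2Ω sin φ = 2 × 7.29×10⁻⁵ × sin 28° = 6.84×10⁻⁵ s⁻¹
Pressure gradient: |∂P/∂n| = 700 Pa / 129000 m = 5.43×10⁻³ Pa/m
Geostrophic balance (pressure-gradient force = Coriolis force):
V_g = (1/(fρ)) |∂P/∂n| = 5.43×10⁻³ / (6.84×10⁻⁵ × 1.12) = 70.8 m/s

70.8 m s⁻¹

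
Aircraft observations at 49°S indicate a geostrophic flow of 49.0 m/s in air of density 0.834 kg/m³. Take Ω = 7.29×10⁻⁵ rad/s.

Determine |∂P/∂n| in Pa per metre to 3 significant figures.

Coriolis parameter at 49°S:
f = 2Ω sin φ = 2 × 7.29×10⁻⁵ × sin 49° = 1.10×10⁻⁴ s⁻¹
Geostrophic balance rearranged: |∂P/∂n| = f ρ V_g
|∂P/∂n| = 1.10×10⁻⁴ × 0.834 × 49.0 = 4.50×10⁻³ Pa/m

4.50×10⁻³ Pa/m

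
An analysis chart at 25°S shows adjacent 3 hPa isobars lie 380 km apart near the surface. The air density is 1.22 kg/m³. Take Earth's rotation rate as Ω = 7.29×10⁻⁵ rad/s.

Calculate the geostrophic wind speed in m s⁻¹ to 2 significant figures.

11 m s⁻¹

Coriolis parameter at 25°S:
f = 2Ω sin φ = 2 × 7.29×10⁻⁵ × sin 25° = 6.16×10⁻⁵ s⁻¹
Pressure gradient: |∂P/∂n| = 300 Pa / 380000 m = 7.89×10⁻⁴ Pa/m
Geostrophic balance (pressure-gradient force = Coriolis force):
V_g = (1/(fρ)) |∂P/∂n| = 7.89×10⁻⁴ / (6.16×10⁻⁵ × 1.22) = 10.5 m/s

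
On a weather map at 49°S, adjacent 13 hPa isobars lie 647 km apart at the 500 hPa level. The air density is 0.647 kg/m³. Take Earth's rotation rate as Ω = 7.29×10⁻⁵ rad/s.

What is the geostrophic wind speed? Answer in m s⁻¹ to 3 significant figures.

28.2 m s⁻¹

Coriolis parameter at 49°S:
f = 2Ω sin φ = 2 × 7.29×10⁻⁵ × sin 49° = 1.10×10⁻⁴ s⁻¹
Pressure gradient: |∂P/∂n| = 1300 Pa / 647000 m = 2.01×10⁻³ Pa/m
Geostrophic balance (pressure-gradient force = Coriolis force):
V_g = (1/(fρ)) |∂P/∂n| = 2.01×10⁻³ / (1.10×10⁻⁴ × 0.647) = 28.2 m/s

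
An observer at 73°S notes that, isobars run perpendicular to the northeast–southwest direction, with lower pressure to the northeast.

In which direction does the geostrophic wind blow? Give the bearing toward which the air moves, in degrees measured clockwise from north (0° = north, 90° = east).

The pressure-gradient force points toward the northeast (bearing 045°).
Geostrophic balance: in the Southern Hemisphere the Coriolis force deflects motion to the left, so the geostrophic wind blows 90° to the left of the pressure-gradient force (low pressure on the right).
Rotating 045° by 90° counterclockwise gives 315° — the wind blows toward the northwest.

315°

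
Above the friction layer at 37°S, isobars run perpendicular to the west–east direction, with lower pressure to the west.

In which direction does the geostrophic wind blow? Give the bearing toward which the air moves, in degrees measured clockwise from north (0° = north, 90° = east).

The pressure-gradient force points toward the west (bearing 270°).
Geostrophic balance: in the Southern Hemisphere the Coriolis force deflects motion to the left, so the geostrophic wind blows 90° to the left of the pressure-gradient force (low pressure on the right).
Rotating 270° by 90° counterclockwise gives 180° — the wind blows toward the south.

180°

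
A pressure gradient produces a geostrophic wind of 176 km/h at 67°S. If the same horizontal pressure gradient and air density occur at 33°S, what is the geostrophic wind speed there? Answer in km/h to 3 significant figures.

297 km/h

With the same pressure gradient and density, V_g ∝ 1/f ∝ 1/sin φ.
V₂ = V₁ · sin φ₁ / sin φ₂ = 176 × sin 67° / sin 33°
V₂ = 176 × 0.9205/0.5446 = 297 km/h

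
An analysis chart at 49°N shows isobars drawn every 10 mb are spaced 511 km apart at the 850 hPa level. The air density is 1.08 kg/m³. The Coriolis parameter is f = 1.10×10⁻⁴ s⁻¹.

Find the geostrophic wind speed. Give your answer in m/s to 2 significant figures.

Pressure gradient: |∂P/∂n| = 1000 Pa / 511000 m = 1.96×10⁻³ Pa/m
Geostrophic balance (pressure-gradient force = Coriolis force):
V_g = (1/(fρ)) |∂P/∂n| = 1.96×10⁻³ / (1.10×10⁻⁴ × 1.08) = 16.5 m/s

16 m/s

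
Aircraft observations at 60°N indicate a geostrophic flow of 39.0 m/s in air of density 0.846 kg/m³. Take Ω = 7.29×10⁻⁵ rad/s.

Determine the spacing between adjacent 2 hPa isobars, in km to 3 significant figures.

Coriolis parameter at 60°N:
f = 2Ω sin φ = 2 × 7.29×10⁻⁵ × sin 60° = 1.26×10⁻⁴ s⁻¹
Geostrophic balance rearranged: |∂P/∂n| = f ρ V_g
|∂P/∂n| = 1.26×10⁻⁴ × 0.846 × 39.0 = 4.17×10⁻³ Pa/m
Isobar spacing: Δn = ΔP/|∂P/∂n| = 200 Pa / 4.17×10⁻³ Pa/m = 48007 m ≈ 48.0 km

48.0 km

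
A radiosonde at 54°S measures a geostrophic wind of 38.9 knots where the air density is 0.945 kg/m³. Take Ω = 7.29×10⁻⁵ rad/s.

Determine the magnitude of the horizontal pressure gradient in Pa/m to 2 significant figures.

2.2×10⁻³ Pa/m

Coriolis parameter at 54°S:
f = 2Ω sin φ = 2 × 7.29×10⁻⁵ × sin 54° = 1.18×10⁻⁴ s⁻¹
Wind speed in SI: 38.9 knots = 20.0 m/s
Geostrophic balance rearranged: |∂P/∂n| = f ρ V_g
|∂P/∂n| = 1.18×10⁻⁴ × 0.945 × 20.0 = 2.23×10⁻³ Pa/m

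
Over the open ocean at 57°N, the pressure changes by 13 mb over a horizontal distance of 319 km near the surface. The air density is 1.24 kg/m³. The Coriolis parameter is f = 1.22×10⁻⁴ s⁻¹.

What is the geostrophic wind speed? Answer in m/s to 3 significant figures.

26.9 m/s

Pressure gradient: |∂P/∂n| = 1300 Pa / 319000 m = 4.08×10⁻³ Pa/m
Geostrophic balance (pressure-gradient force = Coriolis force):
V_g = (1/(fρ)) |∂P/∂n| = 4.08×10⁻³ / (1.22×10⁻⁴ × 1.24) = 26.9 m/s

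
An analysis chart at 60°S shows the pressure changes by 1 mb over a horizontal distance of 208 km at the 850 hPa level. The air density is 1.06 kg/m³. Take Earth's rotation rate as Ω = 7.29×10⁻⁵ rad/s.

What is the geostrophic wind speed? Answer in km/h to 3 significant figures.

12.9 km/h

Coriolis parameter at 60°S:
f = 2Ω sin φ = 2 × 7.29×10⁻⁵ × sin 60° = 1.26×10⁻⁴ s⁻¹
Pressure gradient: |∂P/∂n| = 100 Pa / 208000 m = 4.81×10⁻⁴ Pa/m
Geostrophic balance (pressure-gradient force = Coriolis force):
V_g = (1/(fρ)) |∂P/∂n| = 4.81×10⁻⁴ / (1.26×10⁻⁴ × 1.06) = 3.59 m/s
Converting: 3.59 m/s × 3.6 = 12.9 km/h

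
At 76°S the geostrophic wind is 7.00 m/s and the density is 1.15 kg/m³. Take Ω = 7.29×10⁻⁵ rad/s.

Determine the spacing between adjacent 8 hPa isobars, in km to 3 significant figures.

Coriolis parameter at 76°S:
f = 2Ω sin φ = 2 × 7.29×10⁻⁵ × sin 76° = 1.41×10⁻⁴ s⁻¹
Geostrophic balance rearranged: |∂P/∂n| = f ρ V_g
|∂P/∂n| = 1.41×10⁻⁴ × 1.15 × 7.00 = 1.14×10⁻³ Pa/m
Isobar spacing: Δn = ΔP/|∂P/∂n| = 800 Pa / 1.14×10⁻³ Pa/m = 702478 m ≈ 702 km

702 km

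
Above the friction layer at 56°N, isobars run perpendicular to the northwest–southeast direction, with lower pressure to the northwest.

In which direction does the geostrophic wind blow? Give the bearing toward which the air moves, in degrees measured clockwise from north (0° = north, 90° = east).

045°

The pressure-gradient force points toward the northwest (bearing 315°).
Geostrophic balance: in the Northern Hemisphere the Coriolis force deflects motion to the right, so the geostrophic wind blows 90° to the right of the pressure-gradient force (low pressure on the left).
Rotating 315° by 90° clockwise gives 045° — the wind blows toward the northeast.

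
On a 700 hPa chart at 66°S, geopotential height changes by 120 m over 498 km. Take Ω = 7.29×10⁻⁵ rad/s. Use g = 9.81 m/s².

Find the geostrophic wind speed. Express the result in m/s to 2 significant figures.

18 m/s

Coriolis parameter at 66°S:
f = 2Ω sin φ = 2 × 7.29×10⁻⁵ × sin 66° = 1.33×10⁻⁴ s⁻¹
Height gradient: |∂Z/∂n| = 120 m / 498000 m = 2.41×10⁻⁴
On a pressure surface, geostrophic balance gives V_g = (g/f)|∂Z/∂n|:
V_g = 9.81 × 2.41×10⁻⁴ / 1.33×10⁻⁴ = 17.7 m/s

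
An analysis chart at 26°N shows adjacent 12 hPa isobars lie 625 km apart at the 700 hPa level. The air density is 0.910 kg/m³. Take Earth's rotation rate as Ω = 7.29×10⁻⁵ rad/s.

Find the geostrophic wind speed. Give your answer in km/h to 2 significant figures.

Coriolis parameter at 26°N:
f = 2Ω sin φ = 2 × 7.29×10⁻⁵ × sin 26° = 6.39×10⁻⁵ s⁻¹
Pressure gradient: |∂P/∂n| = 1200 Pa / 625000 m = 1.92×10⁻³ Pa/m
Geostrophic balance (pressure-gradient force = Coriolis force):
V_g = (1/(fρ)) |∂P/∂n| = 1.92×10⁻³ / (6.39×10⁻⁵ × 0.910) = 33.0 m/s
Converting: 33.0 m/s × 3.6 = 120 km/h

120 km/h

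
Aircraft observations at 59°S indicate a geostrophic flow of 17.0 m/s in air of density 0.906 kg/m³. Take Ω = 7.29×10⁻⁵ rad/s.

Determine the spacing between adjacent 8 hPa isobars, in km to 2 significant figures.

Coriolis parameter at 59°S:
f = 2Ω sin φ = 2 × 7.29×10⁻⁵ × sin 59° = 1.25×10⁻⁴ s⁻¹
Geostrophic balance rearranged: |∂P/∂n| = f ρ V_g
|∂P/∂n| = 1.25×10⁻⁴ × 0.906 × 17.0 = 1.92×10⁻³ Pa/m
Isobar spacing: Δn = ΔP/|∂P/∂n| = 800 Pa / 1.92×10⁻³ Pa/m = 415614 m ≈ 420 km

420 km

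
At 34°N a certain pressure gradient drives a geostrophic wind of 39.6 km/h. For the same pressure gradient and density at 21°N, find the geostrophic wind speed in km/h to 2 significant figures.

With the same pressure gradient and density, V_g ∝ 1/f ∝ 1/sin φ.
V₂ = V₁ · sin φ₁ / sin φ₂ = 39.6 × sin 34° / sin 21°
V₂ = 39.6 × 0.5592/0.3584 = 62 km/h

62 km/h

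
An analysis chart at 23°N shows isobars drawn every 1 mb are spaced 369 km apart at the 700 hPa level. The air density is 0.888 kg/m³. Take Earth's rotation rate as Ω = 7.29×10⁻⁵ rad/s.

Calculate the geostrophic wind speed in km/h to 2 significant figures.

19 km/h

Coriolis parameter at 23°N:
f = 2Ω sin φ = 2 × 7.29×10⁻⁵ × sin 23° = 5.70×10⁻⁵ s⁻¹
Pressure gradient: |∂P/∂n| = 100 Pa / 369000 m = 2.71×10⁻⁴ Pa/m
Geostrophic balance (pressure-gradient force = Coriolis force):
V_g = (1/(fρ)) |∂P/∂n| = 2.71×10⁻⁴ / (5.70×10⁻⁵ × 0.888) = 5.36 m/s
Converting: 5.36 m/s × 3.6 = 19 km/h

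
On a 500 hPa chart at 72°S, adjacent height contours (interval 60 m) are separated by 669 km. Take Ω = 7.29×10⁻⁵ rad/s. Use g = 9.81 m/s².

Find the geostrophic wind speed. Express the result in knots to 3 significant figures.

12.3 knots

Coriolis parameter at 72°S:
f = 2Ω sin φ = 2 × 7.29×10⁻⁵ × sin 72° = 1.39×10⁻⁴ s⁻¹
Height gradient: |∂Z/∂n| = 60 m / 669000 m = 8.97×10⁻⁵
On a pressure surface, geostrophic balance gives V_g = (g/f)|∂Z/∂n|:
V_g = 9.81 × 8.97×10⁻⁵ / 1.39×10⁻⁴ = 6.34 m/s
Converting: 6.34 m/s × 1.944 = 12.3 knots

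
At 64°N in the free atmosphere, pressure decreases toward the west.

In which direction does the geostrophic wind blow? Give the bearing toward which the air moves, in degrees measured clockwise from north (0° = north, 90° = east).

000°

The pressure-gradient force points toward the west (bearing 270°).
Geostrophic balance: in the Northern Hemisphere the Coriolis force deflects motion to the right, so the geostrophic wind blows 90° to the right of the pressure-gradient force (low pressure on the left).
Rotating 270° by 90° clockwise gives 000° — the wind blows toward the north.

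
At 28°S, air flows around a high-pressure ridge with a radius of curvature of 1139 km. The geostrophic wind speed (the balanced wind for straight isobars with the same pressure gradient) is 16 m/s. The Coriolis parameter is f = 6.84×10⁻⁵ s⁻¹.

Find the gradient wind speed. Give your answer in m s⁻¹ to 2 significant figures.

22 m s⁻¹

Around a high, pressure-gradient force acts outward with centrifugal, so Coriolis balances both:
fV = (1/ρ)|∂P/∂n| + V²/R  →  V² − fR·V + fR·V_g = 0
With fR = 6.84×10⁻⁵ × 1139×10³ m = 77.9 m/s:
V = [fR − √((fR)² − 4 fR V_g)]/2 = [77.9 − √(77.9² − 4×77.9×16)]/2 = 22.5 m/s
Supergeostrophic (V > V_g = 16 m/s), as expected around a high.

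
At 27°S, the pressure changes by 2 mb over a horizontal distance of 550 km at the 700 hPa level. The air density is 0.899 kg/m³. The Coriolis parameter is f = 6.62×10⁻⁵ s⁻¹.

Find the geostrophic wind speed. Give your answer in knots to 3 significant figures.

Pressure gradient: |∂P/∂n| = 200 Pa / 550000 m = 3.64×10⁻⁴ Pa/m
Geostrophic balance (pressure-gradient force = Coriolis force):
V_g = (1/(fρ)) |∂P/∂n| = 3.64×10⁻⁴ / (6.62×10⁻⁵ × 0.899) = 6.11 m/s
Converting: 6.11 m/s × 1.944 = 11.9 knots

11.9 knots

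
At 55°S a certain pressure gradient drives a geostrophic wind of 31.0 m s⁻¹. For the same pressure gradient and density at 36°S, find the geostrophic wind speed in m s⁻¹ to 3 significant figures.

43.2 m s⁻¹

With the same pressure gradient and density, V_g ∝ 1/f ∝ 1/sin φ.
V₂ = V₁ · sin φ₁ / sin φ₂ = 31.0 × sin 55° / sin 36°
V₂ = 31.0 × 0.8192/0.5878 = 43.2 m s⁻¹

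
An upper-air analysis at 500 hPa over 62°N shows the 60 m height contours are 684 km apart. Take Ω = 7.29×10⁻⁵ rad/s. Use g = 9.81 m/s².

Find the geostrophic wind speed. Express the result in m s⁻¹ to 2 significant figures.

Coriolis parameter at 62°N:
f = 2Ω sin φ = 2 × 7.29×10⁻⁵ × sin 62° = 1.29×10⁻⁴ s⁻¹
Height gradient: |∂Z/∂n| = 60 m / 684000 m = 8.77×10⁻⁵
On a pressure surface, geostrophic balance gives V_g = (g/f)|∂Z/∂n|:
V_g = 9.81 × 8.77×10⁻⁵ / 1.29×10⁻⁴ = 6.68 m/s

6.7 m s⁻¹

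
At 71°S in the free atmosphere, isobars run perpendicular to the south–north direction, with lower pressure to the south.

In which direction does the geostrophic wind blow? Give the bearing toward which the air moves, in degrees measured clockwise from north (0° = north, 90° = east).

090°

The pressure-gradient force points toward the south (bearing 180°).
Geostrophic balance: in the Southern Hemisphere the Coriolis force deflects motion to the left, so the geostrophic wind blows 90° to the left of the pressure-gradient force (low pressure on the right).
Rotating 180° by 90° counterclockwise gives 090° — the wind blows toward the east.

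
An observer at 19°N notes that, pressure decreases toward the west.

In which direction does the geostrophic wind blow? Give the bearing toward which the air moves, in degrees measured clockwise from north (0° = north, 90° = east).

The pressure-gradient force points toward the west (bearing 270°).
Geostrophic balance: in the Northern Hemisphere the Coriolis force deflects motion to the right, so the geostrophic wind blows 90° to the right of the pressure-gradient force (low pressure on the left).
Rotating 270° by 90° clockwise gives 000° — the wind blows toward the north.

000°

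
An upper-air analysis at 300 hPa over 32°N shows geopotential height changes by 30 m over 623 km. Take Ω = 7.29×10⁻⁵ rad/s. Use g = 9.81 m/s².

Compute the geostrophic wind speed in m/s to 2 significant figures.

Coriolis parameter at 32°N:
f = 2Ω sin φ = 2 × 7.29×10⁻⁵ × sin 32° = 7.73×10⁻⁵ s⁻¹
Height gradient: |∂Z/∂n| = 30 m / 623000 m = 4.82×10⁻⁵
On a pressure surface, geostrophic balance gives V_g = (g/f)|∂Z/∂n|:
V_g = 9.81 × 4.82×10⁻⁵ / 7.73×10⁻⁵ = 6.11 m/s

6.1 m/s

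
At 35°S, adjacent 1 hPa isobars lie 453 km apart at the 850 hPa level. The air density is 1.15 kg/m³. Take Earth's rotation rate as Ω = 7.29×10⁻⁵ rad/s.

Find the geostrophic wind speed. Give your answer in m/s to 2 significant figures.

2.3 m/s

Coriolis parameter at 35°S:
f = 2Ω sin φ = 2 × 7.29×10⁻⁵ × sin 35° = 8.36×10⁻⁵ s⁻¹
Pressure gradient: |∂P/∂n| = 100 Pa / 453000 m = 2.21×10⁻⁴ Pa/m
Geostrophic balance (pressure-gradient force = Coriolis force):
V_g = (1/(fρ)) |∂P/∂n| = 2.21×10⁻⁴ / (8.36×10⁻⁵ × 1.15) = 2.30 m/s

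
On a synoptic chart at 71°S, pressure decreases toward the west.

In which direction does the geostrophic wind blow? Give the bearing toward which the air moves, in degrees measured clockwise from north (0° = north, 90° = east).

The pressure-gradient force points toward the west (bearing 270°).
Geostrophic balance: in the Southern Hemisphere the Coriolis force deflects motion to the left, so the geostrophic wind blows 90° to the left of the pressure-gradient force (low pressure on the right).
Rotating 270° by 90° counterclockwise gives 180° — the wind blows toward the south.

180°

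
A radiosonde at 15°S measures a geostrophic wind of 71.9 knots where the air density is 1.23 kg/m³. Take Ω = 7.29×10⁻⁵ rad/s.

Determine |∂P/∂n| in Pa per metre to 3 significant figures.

Coriolis parameter at 15°S:
f = 2Ω sin φ = 2 × 7.29×10⁻⁵ × sin 15° = 3.77×10⁻⁵ s⁻¹
Wind speed in SI: 71.9 knots = 37.0 m/s
Geostrophic balance rearranged: |∂P/∂n| = f ρ V_g
|∂P/∂n| = 3.77×10⁻⁵ × 1.23 × 37.0 = 1.72×10⁻³ Pa/m

1.72×10⁻³ Pa/m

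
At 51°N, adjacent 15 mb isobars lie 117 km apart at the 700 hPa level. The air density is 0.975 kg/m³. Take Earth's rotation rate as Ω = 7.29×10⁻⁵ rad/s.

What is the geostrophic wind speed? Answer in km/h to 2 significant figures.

420 km/h

Coriolis parameter at 51°N:
f = 2Ω sin φ = 2 × 7.29×10⁻⁵ × sin 51° = 1.13×10⁻⁴ s⁻¹
Pressure gradient: |∂P/∂n| = 1500 Pa / 117000 m = 1.28×10⁻² Pa/m
Geostrophic balance (pressure-gradient force = Coriolis force):
V_g = (1/(fρ)) |∂P/∂n| = 1.28×10⁻² / (1.13×10⁻⁴ × 0.975) = 116 m/s
Converting: 116 m/s × 3.6 = 420 km/h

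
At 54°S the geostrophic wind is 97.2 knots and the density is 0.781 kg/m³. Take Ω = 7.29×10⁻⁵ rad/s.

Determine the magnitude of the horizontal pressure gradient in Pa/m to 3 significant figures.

Coriolis parameter at 54°S:
f = 2Ω sin φ = 2 × 7.29×10⁻⁵ × sin 54° = 1.18×10⁻⁴ s⁻¹
Wind speed in SI: 97.2 knots = 50.0 m/s
Geostrophic balance rearranged: |∂P/∂n| = f ρ V_g
|∂P/∂n| = 1.18×10⁻⁴ × 0.781 × 50.0 = 4.61×10⁻³ Pa/m

4.61×10⁻³ Pa/m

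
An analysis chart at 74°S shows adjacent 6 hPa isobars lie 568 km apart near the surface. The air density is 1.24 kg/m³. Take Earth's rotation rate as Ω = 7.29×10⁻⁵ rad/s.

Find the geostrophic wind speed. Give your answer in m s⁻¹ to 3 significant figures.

Coriolis parameter at 74°S:
f = 2Ω sin φ = 2 × 7.29×10⁻⁵ × sin 74° = 1.40×10⁻⁴ s⁻¹
Pressure gradient: |∂P/∂n| = 600 Pa / 568000 m = 1.06×10⁻³ Pa/m
Geostrophic balance (pressure-gradient force = Coriolis force):
V_g = (1/(fρ)) |∂P/∂n| = 1.06×10⁻³ / (1.40×10⁻⁴ × 1.24) = 6.08 m/s

6.08 m s⁻¹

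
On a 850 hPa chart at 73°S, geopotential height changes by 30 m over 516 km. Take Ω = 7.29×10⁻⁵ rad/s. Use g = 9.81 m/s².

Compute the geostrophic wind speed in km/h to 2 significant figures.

15 km/h

Coriolis parameter at 73°S:
f = 2Ω sin φ = 2 × 7.29×10⁻⁵ × sin 73° = 1.39×10⁻⁴ s⁻¹
Height gradient: |∂Z/∂n| = 30 m / 516000 m = 5.81×10⁻⁵
On a pressure surface, geostrophic balance gives V_g = (g/f)|∂Z/∂n|:
V_g = 9.81 × 5.81×10⁻⁵ / 1.39×10⁻⁴ = 4.09 m/s
Converting: 4.09 m/s × 3.6 = 15 km/h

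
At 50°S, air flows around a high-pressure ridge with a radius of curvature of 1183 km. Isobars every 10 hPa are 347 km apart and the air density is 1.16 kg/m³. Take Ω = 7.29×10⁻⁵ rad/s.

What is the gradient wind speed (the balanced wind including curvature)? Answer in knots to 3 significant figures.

55.0 knots

Coriolis parameter at 50°S:
f = 2Ω sin φ = 2 × 7.29×10⁻⁵ × sin 50° = 1.12×10⁻⁴ s⁻¹
Pressure gradient: |∂P/∂n| = 1000 Pa / 347000 m = 2.88×10⁻³ Pa/m
Geostrophic speed: V_g = |∂P/∂n|/(fρ) = 2.88×10⁻³/(1.12×10⁻⁴ × 1.16) = 22.2 m/s
Around a high, pressure-gradient force acts outward with centrifugal, so Coriolis balances both:
fV = (1/ρ)|∂P/∂n| + V²/R  →  V² − fR·V + fR·V_g = 0
With fR = 1.12×10⁻⁴ × 1183×10³ m = 132 m/s:
V = [fR − √((fR)² − 4 fR V_g)]/2 = [132 − √(132² − 4×132×22.2)]/2 = 28.3 m/s
Supergeostrophic (V > V_g = 22.2 m/s), as expected around a high.
Converting: 28.3 m/s × 1.944 = 55.0 knots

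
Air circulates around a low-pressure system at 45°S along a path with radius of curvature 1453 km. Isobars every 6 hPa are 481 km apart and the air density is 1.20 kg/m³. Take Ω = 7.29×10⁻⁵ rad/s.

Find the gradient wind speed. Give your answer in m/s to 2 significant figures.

9.5 m/s

Coriolis parameter at 45°S:
f = 2Ω sin φ = 2 × 7.29×10⁻⁵ × sin 45° = 1.03×10⁻⁴ s⁻¹
Pressure gradient: |∂P/∂n| = 600 Pa / 481000 m = 1.25×10⁻³ Pa/m
Geostrophic speed: V_g = |∂P/∂n|/(fρ) = 1.25×10⁻³/(1.03×10⁻⁴ × 1.20) = 10.1 m/s
Around a low, centrifugal force acts outward with Coriolis, so pressure-gradient force balances both:
(1/ρ)|∂P/∂n| = fV + V²/R  →  V² + fR·V − fR·V_g = 0
With fR = 1.03×10⁻⁴ × 1453×10³ m = 150 m/s:
V = [−fR + √((fR)² + 4 fR V_g)]/2 = [−150 + √(150² + 4×150×10.1)]/2 = 9.48 m/s
Subgeostrophic (V < V_g = 10.1 m/s), as expected around a low.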